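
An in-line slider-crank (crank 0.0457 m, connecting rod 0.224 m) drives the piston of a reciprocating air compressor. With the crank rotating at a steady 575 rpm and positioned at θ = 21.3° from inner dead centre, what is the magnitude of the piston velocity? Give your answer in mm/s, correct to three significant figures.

1190

ω = 2π·575/60 = 60.21 rad/s
For an in-line slider-crank, x = r cosθ + √(L² − r² sin²θ), so v = −rω sinθ·[1 + r cosθ/√(L² − r² sin²θ)].
With r = 0.0457 m, L = 0.224 m, θ = 21.3°: √(L² − r² sin²θ) = 0.22338 m.
v = −0.0457·60.21·0.36325·[1 + 0.0457·0.93169/0.22338] = -1.1901 m/s.
|v| = 1.1901 m/s = 1190.1 mm/s.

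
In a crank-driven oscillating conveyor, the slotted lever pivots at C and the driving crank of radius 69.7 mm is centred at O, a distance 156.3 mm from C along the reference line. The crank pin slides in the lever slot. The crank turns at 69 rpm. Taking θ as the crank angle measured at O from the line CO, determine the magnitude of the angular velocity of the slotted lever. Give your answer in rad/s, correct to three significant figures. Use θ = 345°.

2.21

ω = 7.226 rad/s (from 69 rpm).
Crank pin A relative to C: A = (d + r cosθ, r sinθ); lever angle φ = atan2(r sinθ, d + r cosθ).
Differentiating tanφ: φ̇ = rω(d cosθ + r)/(d² + r² + 2dr cosθ).
d² + r² + 2dr cosθ = |CA|² = 0.0503336 m²;  d cosθ + r = +0.22067 m.
|ω_lever| = |0.0697·7.226·+0.22067| / 0.0503336 = 2.208 rad/s.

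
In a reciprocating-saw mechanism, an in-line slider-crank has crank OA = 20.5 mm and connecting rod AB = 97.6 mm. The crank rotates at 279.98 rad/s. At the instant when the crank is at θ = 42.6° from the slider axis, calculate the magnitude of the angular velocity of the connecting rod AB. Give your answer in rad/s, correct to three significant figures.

ω = 280 rad/s
The rod makes angle φ with the slider axis where L sinφ = r sinθ; differentiating, L cosφ·φ̇ = r ω cosθ.
L cosφ = √(L² − r² sin²θ) = 0.096609 m.
|ω_rod| = r ω |cosθ| / √(L² − r² sin²θ) = 0.0205·280·0.73610/0.096609 = 43.732 rad/s.

43.7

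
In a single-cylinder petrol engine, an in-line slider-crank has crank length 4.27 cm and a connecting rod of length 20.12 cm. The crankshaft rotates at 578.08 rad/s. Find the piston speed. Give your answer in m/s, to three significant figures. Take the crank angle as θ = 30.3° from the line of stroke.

14.7

ω = 578.1 rad/s
For an in-line slider-crank, x = r cosθ + √(L² − r² sin²θ), so v = −rω sinθ·[1 + r cosθ/√(L² − r² sin²θ)].
With r = 0.0427 m, L = 0.2012 m, θ = 30.3°: √(L² − r² sin²θ) = 0.20004 m.
v = −0.0427·578.1·0.50453·[1 + 0.0427·0.86340/0.20004] = -14.749 m/s.
|v| = 14.749 m/s.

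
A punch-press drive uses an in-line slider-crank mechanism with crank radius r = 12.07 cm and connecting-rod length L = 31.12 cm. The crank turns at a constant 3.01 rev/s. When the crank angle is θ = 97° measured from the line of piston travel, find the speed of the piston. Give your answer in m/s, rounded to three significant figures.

2.15

ω = 2π·3.01 = 18.91 rad/s
For an in-line slider-crank, x = r cosθ + √(L² − r² sin²θ), so v = −rω sinθ·[1 + r cosθ/√(L² − r² sin²θ)].
With r = 0.1207 m, L = 0.3112 m, θ = 97°: √(L² − r² sin²θ) = 0.28722 m.
v = −0.1207·18.91·0.99255·[1 + 0.1207·-0.12187/0.28722] = -2.1497 m/s.
|v| = 2.1497 m/s.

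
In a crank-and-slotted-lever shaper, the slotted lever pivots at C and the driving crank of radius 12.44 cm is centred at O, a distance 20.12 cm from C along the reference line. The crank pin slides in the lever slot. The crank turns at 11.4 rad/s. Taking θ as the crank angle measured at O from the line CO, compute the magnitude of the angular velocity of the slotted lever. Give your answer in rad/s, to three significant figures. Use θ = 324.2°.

4.22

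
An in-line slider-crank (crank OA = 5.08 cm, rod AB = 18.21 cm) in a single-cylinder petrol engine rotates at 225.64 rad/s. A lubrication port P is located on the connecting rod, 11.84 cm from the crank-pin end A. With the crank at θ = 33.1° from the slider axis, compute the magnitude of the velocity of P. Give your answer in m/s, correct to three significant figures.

ω = 225.6 rad/s.  Crank-pin speed |V_A| = rω = 11.463 m/s, perpendicular to OA.
Rod angle: sinφ = −(r/L) sinθ ⇒ φ = -8.763°; ω_rod = −rω cosθ/√(L²−r²sin²θ) = -53.354 rad/s.
V_P = V_A + ω_rod × AP, with AP = 0.1184 m along the rod.
Components: V_Px = −rω sinθ − a·ω_rod·sinφ = -7.2221 m/s;  V_Py = rω cosθ + a·ω_rod·cosφ = +3.359 m/s.
|V_P| = √(V_Px² + V_Py²) = 7.965 m/s.

7.96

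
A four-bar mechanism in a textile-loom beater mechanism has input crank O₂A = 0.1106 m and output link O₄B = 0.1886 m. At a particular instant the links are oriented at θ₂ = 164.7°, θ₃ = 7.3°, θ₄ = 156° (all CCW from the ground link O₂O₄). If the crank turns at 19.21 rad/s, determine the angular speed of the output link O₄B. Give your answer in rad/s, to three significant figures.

8.33

ω₂ = 19.21 rad/s
Differentiating the loop-closure r₂e^{iθ₂}+r₃e^{iθ₃}=r₁+r₄e^{iθ₄} gives r₂ω₂e^{iθ₂}+r₃ω₃e^{iθ₃}=r₄ω₄e^{iθ₄}.
Eliminating the other unknown: ω₄ = r₂ω₂ sin(θ₂−θ₃) / [r₄ sin(θ₄−θ₃)].
Numerator sine = +0.38430; denominator sine = +0.51952.
Result = 0.1106·19.21·(+0.38430) / (0.1886·(+0.51952)) = +8.3331 rad/s; magnitude 8.3331 rad/s.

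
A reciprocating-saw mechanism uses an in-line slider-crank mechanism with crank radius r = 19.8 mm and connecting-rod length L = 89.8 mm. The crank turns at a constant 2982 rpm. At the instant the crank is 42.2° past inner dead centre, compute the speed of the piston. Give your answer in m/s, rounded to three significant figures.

4.84

ω = 2π·2982/60 = 312.3 rad/s
For an in-line slider-crank, x = r cosθ + √(L² − r² sin²θ), so v = −rω sinθ·[1 + r cosθ/√(L² − r² sin²θ)].
With r = 0.0198 m, L = 0.0898 m, θ = 42.2°: √(L² − r² sin²θ) = 0.08881 m.
v = −0.0198·312.3·0.67172·[1 + 0.0198·0.74080/0.08881] = -4.8392 m/s.
|v| = 4.8392 m/s.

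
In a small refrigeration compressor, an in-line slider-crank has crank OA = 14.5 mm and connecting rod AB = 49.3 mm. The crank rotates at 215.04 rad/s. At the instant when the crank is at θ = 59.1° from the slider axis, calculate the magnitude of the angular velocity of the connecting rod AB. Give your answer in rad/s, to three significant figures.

ω = 215 rad/s
The rod makes angle φ with the slider axis where L sinφ = r sinθ; differentiating, L cosφ·φ̇ = r ω cosθ.
L cosφ = √(L² − r² sin²θ) = 0.047704 m.
|ω_rod| = r ω |cosθ| / √(L² − r² sin²θ) = 0.0145·215·0.51354/0.047704 = 33.567 rad/s.

33.6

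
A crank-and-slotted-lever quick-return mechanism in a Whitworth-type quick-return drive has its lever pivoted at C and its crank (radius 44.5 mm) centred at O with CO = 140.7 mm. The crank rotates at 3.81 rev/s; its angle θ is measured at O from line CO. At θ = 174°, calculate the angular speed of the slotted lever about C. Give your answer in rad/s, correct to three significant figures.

10.9

ω = 23.94 rad/s (from 3.81 rev/s).
Crank pin A relative to C: A = (d + r cosθ, r sinθ); lever angle φ = atan2(r sinθ, d + r cosθ).
Differentiating tanφ: φ̇ = rω(d cosθ + r)/(d² + r² + 2dr cosθ).
d² + r² + 2dr cosθ = |CA|² = 0.00932304 m²;  d cosθ + r = -0.095429 m.
|ω_lever| = |0.0445·23.94·-0.095429| / 0.00932304 = 10.904 rad/s.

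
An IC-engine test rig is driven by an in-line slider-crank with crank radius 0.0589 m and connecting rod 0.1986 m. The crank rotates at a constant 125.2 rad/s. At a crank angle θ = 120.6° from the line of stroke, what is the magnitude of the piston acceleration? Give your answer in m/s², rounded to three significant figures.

601

ω = 125.2 rad/s
x(θ) = r cosθ + √(L² − r² sin²θ); with ω constant, a = ω²·d²x/dθ².
d²x/dθ² = −r cosθ − r²(cos2θ)/√u − r⁴ sin²2θ/(4u^{3/2}),  u = L² − r² sin²θ = 0.0368717 m².
Substituting r = 0.0589 m, L = 0.1986 m, θ = 120.6°: d²x/dθ² = +0.03836 m.
a = ω²·d²x/dθ² = (125.2)²·(+0.03836) = +601.29 m/s²;  |a| = 601.29 m/s².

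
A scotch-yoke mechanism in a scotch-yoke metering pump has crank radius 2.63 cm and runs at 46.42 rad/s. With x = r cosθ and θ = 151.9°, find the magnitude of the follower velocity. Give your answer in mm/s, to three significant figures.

ω = 46.42 rad/s
x = r cosθ ⇒ ẋ = −rω sinθ.
|v| = rω|sinθ| = 0.0263·46.42·|sin 151.9°| = 0.57503 m/s = 575.03 mm/s.

575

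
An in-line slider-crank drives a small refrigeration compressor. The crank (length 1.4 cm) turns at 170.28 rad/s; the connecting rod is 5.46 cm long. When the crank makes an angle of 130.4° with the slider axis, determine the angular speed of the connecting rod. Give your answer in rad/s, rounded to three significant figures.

28.9

ω = 170.3 rad/s
The rod makes angle φ with the slider axis where L sinφ = r sinθ; differentiating, L cosφ·φ̇ = r ω cosθ.
L cosφ = √(L² − r² sin²θ) = 0.053549 m.
|ω_rod| = r ω |cosθ| / √(L² − r² sin²θ) = 0.014·170.3·0.64812/0.053549 = 28.853 rad/s.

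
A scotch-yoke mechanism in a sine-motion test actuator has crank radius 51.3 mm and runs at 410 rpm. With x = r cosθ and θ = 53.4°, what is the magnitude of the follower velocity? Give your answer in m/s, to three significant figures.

1.77

ω = 42.94 rad/s (from 410 rpm).
x = r cosθ ⇒ ẋ = −rω sinθ.
|v| = rω|sinθ| = 0.0513·42.94·|sin 53.4°| = 1.7683 m/s.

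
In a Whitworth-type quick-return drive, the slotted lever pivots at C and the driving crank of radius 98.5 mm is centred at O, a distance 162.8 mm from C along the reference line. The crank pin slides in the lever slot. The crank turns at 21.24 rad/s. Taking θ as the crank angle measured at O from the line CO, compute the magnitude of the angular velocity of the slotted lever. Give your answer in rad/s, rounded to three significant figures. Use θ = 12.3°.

ω = 21.24 rad/s
Crank pin A relative to C: A = (d + r cosθ, r sinθ); lever angle φ = atan2(r sinθ, d + r cosθ).
Differentiating tanφ: φ̇ = rω(d cosθ + r)/(d² + r² + 2dr cosθ).
d² + r² + 2dr cosθ = |CA|² = 0.0675415 m²;  d cosθ + r = +0.25756 m.
|ω_lever| = |0.0985·21.24·+0.25756| / 0.0675415 = 7.9782 rad/s.

7.98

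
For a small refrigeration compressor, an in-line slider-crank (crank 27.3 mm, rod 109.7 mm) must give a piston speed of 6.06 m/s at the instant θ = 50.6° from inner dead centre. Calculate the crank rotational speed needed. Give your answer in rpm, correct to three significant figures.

2360

For an in-line slider-crank, |v_piston| = rω|sinθ|·[1 + r cosθ/√(L² − r² sin²θ)].
With r = 0.0273 m, L = 0.1097 m, θ = 50.6°: the bracketed kinematic factor |dx/dθ| = 0.024491 m.
ω = v/|dx/dθ| = 6.06/0.024491 = 247.44 rad/s.
N = 60ω/(2π) = 2362.8 rpm.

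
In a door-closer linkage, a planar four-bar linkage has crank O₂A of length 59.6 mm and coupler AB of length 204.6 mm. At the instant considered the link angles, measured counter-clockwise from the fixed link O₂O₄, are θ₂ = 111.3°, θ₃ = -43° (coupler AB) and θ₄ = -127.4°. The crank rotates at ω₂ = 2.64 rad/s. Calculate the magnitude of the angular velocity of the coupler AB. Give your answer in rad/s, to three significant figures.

0.660

ω₂ = 2.64 rad/s
Differentiating the loop-closure r₂e^{iθ₂}+r₃e^{iθ₃}=r₁+r₄e^{iθ₄} gives r₂ω₂e^{iθ₂}+r₃ω₃e^{iθ₃}=r₄ω₄e^{iθ₄}.
Eliminating the other unknown: ω₃ = r₂ω₂ sin(θ₄−θ₂) / [r₃ sin(θ₃−θ₄)].
Numerator sine = +0.85446; denominator sine = +0.99523.
Result = 0.0596·2.64·(+0.85446) / (0.2046·(+0.99523)) = +0.66026 rad/s; magnitude 0.66026 rad/s.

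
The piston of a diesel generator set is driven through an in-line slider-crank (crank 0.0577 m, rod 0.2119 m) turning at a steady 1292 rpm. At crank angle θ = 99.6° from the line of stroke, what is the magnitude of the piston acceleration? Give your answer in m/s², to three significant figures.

457

ω = 2π·1292/60 = 135.3 rad/s
x(θ) = r cosθ + √(L² − r² sin²θ); with ω constant, a = ω²·d²x/dθ².
d²x/dθ² = −r cosθ − r²(cos2θ)/√u − r⁴ sin²2θ/(4u^{3/2}),  u = L² − r² sin²θ = 0.0416649 m².
Substituting r = 0.0577 m, L = 0.2119 m, θ = 99.6°: d²x/dθ² = +0.024991 m.
a = ω²·d²x/dθ² = (135.3)²·(+0.024991) = +457.46 m/s²;  |a| = 457.46 m/s².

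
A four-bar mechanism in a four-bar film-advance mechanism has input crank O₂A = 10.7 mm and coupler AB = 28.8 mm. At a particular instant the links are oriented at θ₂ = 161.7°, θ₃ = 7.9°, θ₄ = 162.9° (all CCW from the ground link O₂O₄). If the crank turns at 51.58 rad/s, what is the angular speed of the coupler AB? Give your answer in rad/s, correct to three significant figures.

0.950

ω₂ = 51.58 rad/s
Differentiating the loop-closure r₂e^{iθ₂}+r₃e^{iθ₃}=r₁+r₄e^{iθ₄} gives r₂ω₂e^{iθ₂}+r₃ω₃e^{iθ₃}=r₄ω₄e^{iθ₄}.
Eliminating the other unknown: ω₃ = r₂ω₂ sin(θ₄−θ₂) / [r₃ sin(θ₃−θ₄)].
Numerator sine = +0.02094; denominator sine = -0.42262.
Result = 0.0107·51.58·(+0.02094) / (0.0288·(-0.42262)) = -0.94962 rad/s; magnitude 0.94962 rad/s.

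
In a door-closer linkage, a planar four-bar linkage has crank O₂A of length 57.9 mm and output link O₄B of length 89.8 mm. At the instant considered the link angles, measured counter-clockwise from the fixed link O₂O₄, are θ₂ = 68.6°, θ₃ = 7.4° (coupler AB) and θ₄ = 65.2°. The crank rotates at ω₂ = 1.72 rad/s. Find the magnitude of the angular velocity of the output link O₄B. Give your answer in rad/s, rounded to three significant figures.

ω₂ = 1.72 rad/s
Differentiating the loop-closure r₂e^{iθ₂}+r₃e^{iθ₃}=r₁+r₄e^{iθ₄} gives r₂ω₂e^{iθ₂}+r₃ω₃e^{iθ₃}=r₄ω₄e^{iθ₄}.
Eliminating the other unknown: ω₄ = r₂ω₂ sin(θ₂−θ₃) / [r₄ sin(θ₄−θ₃)].
Numerator sine = +0.87631; denominator sine = +0.84619.
Result = 0.0579·1.72·(+0.87631) / (0.0898·(+0.84619)) = +1.1485 rad/s; magnitude 1.1485 rad/s.

1.15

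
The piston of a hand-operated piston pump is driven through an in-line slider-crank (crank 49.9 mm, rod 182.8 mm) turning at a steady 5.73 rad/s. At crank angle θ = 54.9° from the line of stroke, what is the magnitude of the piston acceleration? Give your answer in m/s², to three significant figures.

0.795

ω = 5.73 rad/s
x(θ) = r cosθ + √(L² − r² sin²θ); with ω constant, a = ω²·d²x/dθ².
d²x/dθ² = −r cosθ − r²(cos2θ)/√u − r⁴ sin²2θ/(4u^{3/2}),  u = L² − r² sin²θ = 0.0317491 m².
Substituting r = 0.0499 m, L = 0.1828 m, θ = 54.9°: d²x/dθ² = -0.024202 m.
a = ω²·d²x/dθ² = (5.73)²·(-0.024202) = -0.79461 m/s²;  |a| = 0.79461 m/s².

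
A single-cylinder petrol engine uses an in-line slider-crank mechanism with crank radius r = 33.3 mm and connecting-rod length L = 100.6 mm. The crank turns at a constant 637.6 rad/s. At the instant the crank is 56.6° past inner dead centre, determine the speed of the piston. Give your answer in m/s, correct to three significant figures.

ω = 637.6 rad/s
For an in-line slider-crank, x = r cosθ + √(L² − r² sin²θ), so v = −rω sinθ·[1 + r cosθ/√(L² − r² sin²θ)].
With r = 0.0333 m, L = 0.1006 m, θ = 56.6°: √(L² − r² sin²θ) = 0.096682 m.
v = −0.0333·637.6·0.83485·[1 + 0.0333·0.55048/0.096682] = -21.086 m/s.
|v| = 21.086 m/s.

21.1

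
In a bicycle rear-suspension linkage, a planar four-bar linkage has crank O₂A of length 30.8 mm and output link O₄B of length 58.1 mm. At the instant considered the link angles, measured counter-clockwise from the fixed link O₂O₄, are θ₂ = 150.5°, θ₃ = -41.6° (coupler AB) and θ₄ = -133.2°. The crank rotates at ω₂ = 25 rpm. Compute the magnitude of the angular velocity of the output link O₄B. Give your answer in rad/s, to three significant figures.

ω₂ = 2.618 rad/s (from 25 rpm).
Differentiating the loop-closure r₂e^{iθ₂}+r₃e^{iθ₃}=r₁+r₄e^{iθ₄} gives r₂ω₂e^{iθ₂}+r₃ω₃e^{iθ₃}=r₄ω₄e^{iθ₄}.
Eliminating the other unknown: ω₄ = r₂ω₂ sin(θ₂−θ₃) / [r₄ sin(θ₄−θ₃)].
Numerator sine = -0.20962; denominator sine = -0.99961.
Result = 0.0308·2.618·(-0.20962) / (0.0581·(-0.99961)) = +0.29103 rad/s; magnitude 0.29103 rad/s.

0.291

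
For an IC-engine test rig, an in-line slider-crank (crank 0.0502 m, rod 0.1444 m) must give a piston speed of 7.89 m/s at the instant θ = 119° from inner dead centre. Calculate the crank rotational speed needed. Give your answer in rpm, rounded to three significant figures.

For an in-line slider-crank, |v_piston| = rω|sinθ|·[1 + r cosθ/√(L² − r² sin²θ)].
With r = 0.0502 m, L = 0.1444 m, θ = 119°: the bracketed kinematic factor |dx/dθ| = 0.036138 m.
ω = v/|dx/dθ| = 7.89/0.036138 = 218.33 rad/s.
N = 60ω/(2π) = 2084.9 rpm.

2080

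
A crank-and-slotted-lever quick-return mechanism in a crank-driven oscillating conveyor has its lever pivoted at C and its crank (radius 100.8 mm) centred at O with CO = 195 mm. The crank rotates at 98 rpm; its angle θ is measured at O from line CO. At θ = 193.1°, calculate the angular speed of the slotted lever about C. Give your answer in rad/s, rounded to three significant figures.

ω = 10.26 rad/s (from 98 rpm).
Crank pin A relative to C: A = (d + r cosθ, r sinθ); lever angle φ = atan2(r sinθ, d + r cosθ).
Differentiating tanφ: φ̇ = rω(d cosθ + r)/(d² + r² + 2dr cosθ).
d² + r² + 2dr cosθ = |CA|² = 0.0098967 m²;  d cosθ + r = -0.089125 m.
|ω_lever| = |0.1008·10.26·-0.089125| / 0.0098967 = 9.3159 rad/s.

9.32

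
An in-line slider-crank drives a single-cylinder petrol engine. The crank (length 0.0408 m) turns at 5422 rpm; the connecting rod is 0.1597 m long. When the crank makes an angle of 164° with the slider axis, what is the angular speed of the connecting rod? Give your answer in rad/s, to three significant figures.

140

ω = 567.8 rad/s (converted from 5422 rpm).
The rod makes angle φ with the slider axis where L sinφ = r sinθ; differentiating, L cosφ·φ̇ = r ω cosθ.
L cosφ = √(L² − r² sin²θ) = 0.1593 m.
|ω_rod| = r ω |cosθ| / √(L² − r² sin²θ) = 0.0408·567.8·0.96126/0.1593 = 139.79 rad/s.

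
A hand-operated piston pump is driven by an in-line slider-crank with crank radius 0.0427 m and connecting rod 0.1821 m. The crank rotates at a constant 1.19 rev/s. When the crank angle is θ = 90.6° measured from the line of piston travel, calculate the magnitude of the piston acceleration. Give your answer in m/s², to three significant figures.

0.601

ω = 2π·1.19 = 7.477 rad/s
x(θ) = r cosθ + √(L² − r² sin²θ); with ω constant, a = ω²·d²x/dθ².
d²x/dθ² = −r cosθ − r²(cos2θ)/√u − r⁴ sin²2θ/(4u^{3/2}),  u = L² − r² sin²θ = 0.0313373 m².
Substituting r = 0.0427 m, L = 0.1821 m, θ = 90.6°: d²x/dθ² = +0.010745 m.
a = ω²·d²x/dθ² = (7.477)²·(+0.010745) = +0.60068 m/s²;  |a| = 0.60068 m/s².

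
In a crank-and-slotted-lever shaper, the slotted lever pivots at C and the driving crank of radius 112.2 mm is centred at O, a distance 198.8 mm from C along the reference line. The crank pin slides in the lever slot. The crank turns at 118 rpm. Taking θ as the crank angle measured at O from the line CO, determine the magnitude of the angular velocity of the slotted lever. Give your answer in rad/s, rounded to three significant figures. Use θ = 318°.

4.23

ω = 12.36 rad/s (from 118 rpm).
Crank pin A relative to C: A = (d + r cosθ, r sinθ); lever angle φ = atan2(r sinθ, d + r cosθ).
Differentiating tanφ: φ̇ = rω(d cosθ + r)/(d² + r² + 2dr cosθ).
d² + r² + 2dr cosθ = |CA|² = 0.0852625 m²;  d cosθ + r = +0.25994 m.
|ω_lever| = |0.1122·12.36·+0.25994| / 0.0852625 = 4.2268 rad/s.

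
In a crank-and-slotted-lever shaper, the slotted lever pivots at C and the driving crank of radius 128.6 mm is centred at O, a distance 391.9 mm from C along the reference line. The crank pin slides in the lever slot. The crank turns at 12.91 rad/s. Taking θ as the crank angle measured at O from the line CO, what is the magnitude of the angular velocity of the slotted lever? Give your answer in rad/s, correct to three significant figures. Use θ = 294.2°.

2.27

ω = 12.91 rad/s
Crank pin A relative to C: A = (d + r cosθ, r sinθ); lever angle φ = atan2(r sinθ, d + r cosθ).
Differentiating tanφ: φ̇ = rω(d cosθ + r)/(d² + r² + 2dr cosθ).
d² + r² + 2dr cosθ = |CA|² = 0.211442 m²;  d cosθ + r = +0.28925 m.
|ω_lever| = |0.1286·12.91·+0.28925| / 0.211442 = 2.2712 rad/s.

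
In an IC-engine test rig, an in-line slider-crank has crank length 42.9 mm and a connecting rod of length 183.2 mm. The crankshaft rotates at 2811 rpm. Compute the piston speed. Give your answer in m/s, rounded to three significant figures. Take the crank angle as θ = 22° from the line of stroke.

5.76

ω = 2π·2811/60 = 294.4 rad/s
For an in-line slider-crank, x = r cosθ + √(L² − r² sin²θ), so v = −rω sinθ·[1 + r cosθ/√(L² − r² sin²θ)].
With r = 0.0429 m, L = 0.1832 m, θ = 22°: √(L² − r² sin²θ) = 0.18249 m.
v = −0.0429·294.4·0.37461·[1 + 0.0429·0.92718/0.18249] = -5.7618 m/s.
|v| = 5.7618 m/s.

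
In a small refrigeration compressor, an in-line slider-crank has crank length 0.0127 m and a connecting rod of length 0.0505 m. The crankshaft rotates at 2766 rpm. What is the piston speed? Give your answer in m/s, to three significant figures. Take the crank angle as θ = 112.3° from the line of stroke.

ω = 2π·2766/60 = 289.7 rad/s
For an in-line slider-crank, x = r cosθ + √(L² − r² sin²θ), so v = −rω sinθ·[1 + r cosθ/√(L² − r² sin²θ)].
With r = 0.0127 m, L = 0.0505 m, θ = 112.3°: √(L² − r² sin²θ) = 0.049114 m.
v = −0.0127·289.7·0.92521·[1 + 0.0127·-0.37946/0.049114] = -3.0695 m/s.
|v| = 3.0695 m/s.

3.07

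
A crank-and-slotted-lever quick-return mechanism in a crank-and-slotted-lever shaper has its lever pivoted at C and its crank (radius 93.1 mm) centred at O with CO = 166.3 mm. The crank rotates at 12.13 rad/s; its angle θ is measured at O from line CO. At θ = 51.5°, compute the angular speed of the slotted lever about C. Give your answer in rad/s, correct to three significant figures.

3.99

ω = 12.13 rad/s
Crank pin A relative to C: A = (d + r cosθ, r sinθ); lever angle φ = atan2(r sinθ, d + r cosθ).
Differentiating tanφ: φ̇ = rω(d cosθ + r)/(d² + r² + 2dr cosθ).
d² + r² + 2dr cosθ = |CA|² = 0.0555995 m²;  d cosθ + r = +0.19662 m.
|ω_lever| = |0.0931·12.13·+0.19662| / 0.0555995 = 3.9937 rad/s.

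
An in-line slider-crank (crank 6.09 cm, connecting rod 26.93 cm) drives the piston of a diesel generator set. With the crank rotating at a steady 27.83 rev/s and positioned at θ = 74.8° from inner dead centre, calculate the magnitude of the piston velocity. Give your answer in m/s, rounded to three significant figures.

ω = 2π·27.8 = 174.9 rad/s
For an in-line slider-crank, x = r cosθ + √(L² − r² sin²θ), so v = −rω sinθ·[1 + r cosθ/√(L² − r² sin²θ)].
With r = 0.0609 m, L = 0.2693 m, θ = 74.8°: √(L² − r² sin²θ) = 0.26281 m.
v = −0.0609·174.9·0.96502·[1 + 0.0609·0.26219/0.26281] = -10.901 m/s.
|v| = 10.901 m/s.

10.9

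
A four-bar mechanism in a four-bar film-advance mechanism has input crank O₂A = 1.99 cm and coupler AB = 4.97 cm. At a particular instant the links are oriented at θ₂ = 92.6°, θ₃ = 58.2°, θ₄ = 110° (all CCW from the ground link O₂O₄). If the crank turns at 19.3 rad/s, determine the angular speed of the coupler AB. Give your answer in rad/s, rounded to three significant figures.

ω₂ = 19.3 rad/s
Differentiating the loop-closure r₂e^{iθ₂}+r₃e^{iθ₃}=r₁+r₄e^{iθ₄} gives r₂ω₂e^{iθ₂}+r₃ω₃e^{iθ₃}=r₄ω₄e^{iθ₄}.
Eliminating the other unknown: ω₃ = r₂ω₂ sin(θ₄−θ₂) / [r₃ sin(θ₃−θ₄)].
Numerator sine = +0.29904; denominator sine = -0.78586.
Result = 0.0199·19.3·(+0.29904) / (0.0497·(-0.78586)) = -2.9406 rad/s; magnitude 2.9406 rad/s.

2.94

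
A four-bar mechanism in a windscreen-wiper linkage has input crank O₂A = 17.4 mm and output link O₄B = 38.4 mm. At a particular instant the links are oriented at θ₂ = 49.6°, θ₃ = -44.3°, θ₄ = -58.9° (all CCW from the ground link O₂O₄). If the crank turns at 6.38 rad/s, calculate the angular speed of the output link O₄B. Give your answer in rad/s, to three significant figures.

ω₂ = 6.38 rad/s
Differentiating the loop-closure r₂e^{iθ₂}+r₃e^{iθ₃}=r₁+r₄e^{iθ₄} gives r₂ω₂e^{iθ₂}+r₃ω₃e^{iθ₃}=r₄ω₄e^{iθ₄}.
Eliminating the other unknown: ω₄ = r₂ω₂ sin(θ₂−θ₃) / [r₄ sin(θ₄−θ₃)].
Numerator sine = +0.99768; denominator sine = -0.25207.
Result = 0.0174·6.38·(+0.99768) / (0.0384·(-0.25207)) = -11.442 rad/s; magnitude 11.442 rad/s.

11.4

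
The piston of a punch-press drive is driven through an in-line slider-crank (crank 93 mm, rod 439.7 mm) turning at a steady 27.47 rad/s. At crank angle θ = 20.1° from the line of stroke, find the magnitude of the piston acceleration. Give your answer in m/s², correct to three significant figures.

ω = 27.47 rad/s
x(θ) = r cosθ + √(L² − r² sin²θ); with ω constant, a = ω²·d²x/dθ².
d²x/dθ² = −r cosθ − r²(cos2θ)/√u − r⁴ sin²2θ/(4u^{3/2}),  u = L² − r² sin²θ = 0.192315 m².
Substituting r = 0.093 m, L = 0.4397 m, θ = 20.1°: d²x/dθ² = -0.10249 m.
a = ω²·d²x/dθ² = (27.47)²·(-0.10249) = -77.341 m/s²;  |a| = 77.341 m/s².

77.3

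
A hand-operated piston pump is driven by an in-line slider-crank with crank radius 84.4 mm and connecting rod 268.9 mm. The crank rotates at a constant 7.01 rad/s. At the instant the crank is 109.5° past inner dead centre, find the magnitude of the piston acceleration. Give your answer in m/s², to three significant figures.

2.43

ω = 7.01 rad/s
x(θ) = r cosθ + √(L² − r² sin²θ); with ω constant, a = ω²·d²x/dθ².
d²x/dθ² = −r cosθ − r²(cos2θ)/√u − r⁴ sin²2θ/(4u^{3/2}),  u = L² − r² sin²θ = 0.0659776 m².
Substituting r = 0.0844 m, L = 0.2689 m, θ = 109.5°: d²x/dθ² = +0.049429 m.
a = ω²·d²x/dθ² = (7.01)²·(+0.049429) = +2.4289 m/s²;  |a| = 2.4289 m/s².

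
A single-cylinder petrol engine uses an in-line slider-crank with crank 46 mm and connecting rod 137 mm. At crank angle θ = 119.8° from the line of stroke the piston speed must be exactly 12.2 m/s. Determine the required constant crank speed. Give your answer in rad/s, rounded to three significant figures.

For an in-line slider-crank, |v_piston| = rω|sinθ|·[1 + r cosθ/√(L² − r² sin²θ)].
With r = 0.046 m, L = 0.137 m, θ = 119.8°: the bracketed kinematic factor |dx/dθ| = 0.032954 m.
ω = v/|dx/dθ| = 12.2/0.032954 = 370.21 rad/s.

370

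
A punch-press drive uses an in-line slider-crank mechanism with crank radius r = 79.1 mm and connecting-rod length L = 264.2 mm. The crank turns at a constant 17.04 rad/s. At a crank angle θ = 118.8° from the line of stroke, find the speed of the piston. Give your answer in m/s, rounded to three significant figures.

ω = 17.04 rad/s
For an in-line slider-crank, x = r cosθ + √(L² − r² sin²θ), so v = −rω sinθ·[1 + r cosθ/√(L² − r² sin²θ)].
With r = 0.0791 m, L = 0.2642 m, θ = 118.8°: √(L² − r² sin²θ) = 0.25494 m.
v = −0.0791·17.04·0.87631·[1 + 0.0791·-0.48175/0.25494] = -1.0046 m/s.
|v| = 1.0046 m/s.

1.00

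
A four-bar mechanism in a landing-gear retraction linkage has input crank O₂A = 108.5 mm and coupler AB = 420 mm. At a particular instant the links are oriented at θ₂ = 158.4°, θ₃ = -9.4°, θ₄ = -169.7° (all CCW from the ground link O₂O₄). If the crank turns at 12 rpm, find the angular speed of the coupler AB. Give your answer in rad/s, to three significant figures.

0.509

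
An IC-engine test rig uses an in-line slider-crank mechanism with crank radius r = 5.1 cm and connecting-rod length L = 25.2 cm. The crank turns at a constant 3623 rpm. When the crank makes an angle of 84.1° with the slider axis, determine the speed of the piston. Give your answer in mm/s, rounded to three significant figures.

ω = 2π·3623/60 = 379.4 rad/s
For an in-line slider-crank, x = r cosθ + √(L² − r² sin²θ), so v = −rω sinθ·[1 + r cosθ/√(L² − r² sin²θ)].
With r = 0.051 m, L = 0.252 m, θ = 84.1°: √(L² − r² sin²θ) = 0.24684 m.
v = −0.051·379.4·0.99470·[1 + 0.051·0.10279/0.24684] = -19.656 m/s.
|v| = 19.656 m/s = 19656 mm/s.

19700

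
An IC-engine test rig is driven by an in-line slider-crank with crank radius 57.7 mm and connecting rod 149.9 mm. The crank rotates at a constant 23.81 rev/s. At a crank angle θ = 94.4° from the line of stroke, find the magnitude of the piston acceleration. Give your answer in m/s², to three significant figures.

630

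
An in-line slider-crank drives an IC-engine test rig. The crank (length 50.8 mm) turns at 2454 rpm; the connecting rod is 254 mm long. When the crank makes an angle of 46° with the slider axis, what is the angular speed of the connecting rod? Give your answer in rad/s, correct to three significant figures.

ω = 257 rad/s (converted from 2454 rpm).
The rod makes angle φ with the slider axis where L sinφ = r sinθ; differentiating, L cosφ·φ̇ = r ω cosθ.
L cosφ = √(L² − r² sin²θ) = 0.25136 m.
|ω_rod| = r ω |cosθ| / √(L² − r² sin²θ) = 0.0508·257·0.69466/0.25136 = 36.078 rad/s.

36.1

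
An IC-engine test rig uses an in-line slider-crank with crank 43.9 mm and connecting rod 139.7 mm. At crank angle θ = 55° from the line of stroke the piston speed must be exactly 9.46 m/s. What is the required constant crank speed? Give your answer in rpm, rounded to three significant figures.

For an in-line slider-crank, |v_piston| = rω|sinθ|·[1 + r cosθ/√(L² − r² sin²θ)].
With r = 0.0439 m, L = 0.1397 m, θ = 55°: the bracketed kinematic factor |dx/dθ| = 0.042669 m.
ω = v/|dx/dθ| = 9.46/0.042669 = 221.71 rad/s.
N = 60ω/(2π) = 2117.2 rpm.

2120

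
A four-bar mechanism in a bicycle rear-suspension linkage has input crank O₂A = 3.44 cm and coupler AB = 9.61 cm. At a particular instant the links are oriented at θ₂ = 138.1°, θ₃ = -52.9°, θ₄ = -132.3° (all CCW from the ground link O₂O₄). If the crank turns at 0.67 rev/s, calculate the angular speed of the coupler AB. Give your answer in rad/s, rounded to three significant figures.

ω₂ = 4.21 rad/s (from 0.67 rev/s).
Differentiating the loop-closure r₂e^{iθ₂}+r₃e^{iθ₃}=r₁+r₄e^{iθ₄} gives r₂ω₂e^{iθ₂}+r₃ω₃e^{iθ₃}=r₄ω₄e^{iθ₄}.
Eliminating the other unknown: ω₃ = r₂ω₂ sin(θ₄−θ₂) / [r₃ sin(θ₃−θ₄)].
Numerator sine = +0.99998; denominator sine = +0.98294.
Result = 0.0344·4.21·(+0.99998) / (0.0961·(+0.98294)) = +1.533 rad/s; magnitude 1.533 rad/s.

1.53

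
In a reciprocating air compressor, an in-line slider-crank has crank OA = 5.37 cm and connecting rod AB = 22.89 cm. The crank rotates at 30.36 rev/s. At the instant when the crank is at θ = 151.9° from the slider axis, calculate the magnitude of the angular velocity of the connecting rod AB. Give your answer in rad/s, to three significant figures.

39.7

ω = 190.8 rad/s (converted from 30.36 rev/s).
The rod makes angle φ with the slider axis where L sinφ = r sinθ; differentiating, L cosφ·φ̇ = r ω cosθ.
L cosφ = √(L² − r² sin²θ) = 0.2275 m.
|ω_rod| = r ω |cosθ| / √(L² − r² sin²θ) = 0.0537·190.8·0.88213/0.2275 = 39.72 rad/s.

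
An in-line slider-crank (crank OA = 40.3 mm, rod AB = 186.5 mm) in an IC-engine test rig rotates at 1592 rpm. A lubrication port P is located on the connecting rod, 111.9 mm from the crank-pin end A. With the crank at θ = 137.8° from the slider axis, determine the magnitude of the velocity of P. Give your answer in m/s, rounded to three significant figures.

ω = 166.7 rad/s.  Crank-pin speed |V_A| = rω = 6.7186 m/s, perpendicular to OA.
Rod angle: sinφ = −(r/L) sinθ ⇒ φ = -8.346°; ω_rod = −rω cosθ/√(L²−r²sin²θ) = +26.973 rad/s.
V_P = V_A + ω_rod × AP, with AP = 0.1119 m along the rod.
Components: V_Px = −rω sinθ − a·ω_rod·sinφ = -4.0749 m/s;  V_Py = rω cosθ + a·ω_rod·cosφ = -1.9909 m/s.
|V_P| = √(V_Px² + V_Py²) = 4.5352 m/s.

4.54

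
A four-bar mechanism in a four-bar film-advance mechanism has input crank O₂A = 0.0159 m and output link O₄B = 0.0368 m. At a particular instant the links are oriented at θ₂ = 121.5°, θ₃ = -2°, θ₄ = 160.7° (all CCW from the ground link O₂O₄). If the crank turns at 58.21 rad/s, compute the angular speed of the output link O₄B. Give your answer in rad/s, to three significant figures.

ω₂ = 58.21 rad/s
Differentiating the loop-closure r₂e^{iθ₂}+r₃e^{iθ₃}=r₁+r₄e^{iθ₄} gives r₂ω₂e^{iθ₂}+r₃ω₃e^{iθ₃}=r₄ω₄e^{iθ₄}.
Eliminating the other unknown: ω₄ = r₂ω₂ sin(θ₂−θ₃) / [r₄ sin(θ₄−θ₃)].
Numerator sine = +0.83389; denominator sine = +0.29737.
Result = 0.0159·58.21·(+0.83389) / (0.0368·(+0.29737)) = +70.526 rad/s; magnitude 70.526 rad/s.

70.5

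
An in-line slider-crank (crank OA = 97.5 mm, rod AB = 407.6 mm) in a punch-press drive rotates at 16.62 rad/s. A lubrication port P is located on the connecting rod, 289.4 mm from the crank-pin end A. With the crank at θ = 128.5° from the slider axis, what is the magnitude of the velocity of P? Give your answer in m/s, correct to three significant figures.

ω = 16.62 rad/s.  Crank-pin speed |V_A| = rω = 1.6205 m/s, perpendicular to OA.
Rod angle: sinφ = −(r/L) sinθ ⇒ φ = -10.790°; ω_rod = −rω cosθ/√(L²−r²sin²θ) = +2.5194 rad/s.
V_P = V_A + ω_rod × AP, with AP = 0.2894 m along the rod.
Components: V_Px = −rω sinθ − a·ω_rod·sinφ = -1.1317 m/s;  V_Py = rω cosθ + a·ω_rod·cosφ = -0.29253 m/s.
|V_P| = √(V_Px² + V_Py²) = 1.1689 m/s.

1.17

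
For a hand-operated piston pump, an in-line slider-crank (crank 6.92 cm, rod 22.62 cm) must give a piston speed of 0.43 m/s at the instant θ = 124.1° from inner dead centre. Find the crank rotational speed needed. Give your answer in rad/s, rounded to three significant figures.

9.12

For an in-line slider-crank, |v_piston| = rω|sinθ|·[1 + r cosθ/√(L² − r² sin²θ)].
With r = 0.0692 m, L = 0.2262 m, θ = 124.1°: the bracketed kinematic factor |dx/dθ| = 0.047142 m.
ω = v/|dx/dθ| = 0.43/0.047142 = 9.1213 rad/s.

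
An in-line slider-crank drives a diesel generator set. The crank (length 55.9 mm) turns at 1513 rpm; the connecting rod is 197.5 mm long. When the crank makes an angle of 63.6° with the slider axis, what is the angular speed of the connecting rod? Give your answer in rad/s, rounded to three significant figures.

20.6

ω = 158.4 rad/s (converted from 1513 rpm).
The rod makes angle φ with the slider axis where L sinφ = r sinθ; differentiating, L cosφ·φ̇ = r ω cosθ.
L cosφ = √(L² − r² sin²θ) = 0.19105 m.
|ω_rod| = r ω |cosθ| / √(L² − r² sin²θ) = 0.0559·158.4·0.44464/0.19105 = 20.613 rad/s.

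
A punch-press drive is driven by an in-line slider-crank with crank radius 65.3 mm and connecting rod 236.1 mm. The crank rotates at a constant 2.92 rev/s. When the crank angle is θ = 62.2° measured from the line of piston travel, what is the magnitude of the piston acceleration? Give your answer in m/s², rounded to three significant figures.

ω = 2π·2.92 = 18.35 rad/s
x(θ) = r cosθ + √(L² − r² sin²θ); with ω constant, a = ω²·d²x/dθ².
d²x/dθ² = −r cosθ − r²(cos2θ)/√u − r⁴ sin²2θ/(4u^{3/2}),  u = L² − r² sin²θ = 0.0524066 m².
Substituting r = 0.0653 m, L = 0.2361 m, θ = 62.2°: d²x/dθ² = -0.02019 m.
a = ω²·d²x/dθ² = (18.35)²·(-0.02019) = -6.796 m/s²;  |a| = 6.796 m/s².

6.80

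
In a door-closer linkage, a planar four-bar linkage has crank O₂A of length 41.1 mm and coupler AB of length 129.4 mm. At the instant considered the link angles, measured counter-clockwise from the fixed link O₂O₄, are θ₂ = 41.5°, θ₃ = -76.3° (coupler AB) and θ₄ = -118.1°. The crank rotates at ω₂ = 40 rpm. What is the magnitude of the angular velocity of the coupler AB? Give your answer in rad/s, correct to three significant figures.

ω₂ = 4.189 rad/s (from 40 rpm).
Differentiating the loop-closure r₂e^{iθ₂}+r₃e^{iθ₃}=r₁+r₄e^{iθ₄} gives r₂ω₂e^{iθ₂}+r₃ω₃e^{iθ₃}=r₄ω₄e^{iθ₄}.
Eliminating the other unknown: ω₃ = r₂ω₂ sin(θ₄−θ₂) / [r₃ sin(θ₃−θ₄)].
Numerator sine = -0.34857; denominator sine = +0.66653.
Result = 0.0411·4.189·(-0.34857) / (0.1294·(+0.66653)) = -0.69577 rad/s; magnitude 0.69577 rad/s.

0.696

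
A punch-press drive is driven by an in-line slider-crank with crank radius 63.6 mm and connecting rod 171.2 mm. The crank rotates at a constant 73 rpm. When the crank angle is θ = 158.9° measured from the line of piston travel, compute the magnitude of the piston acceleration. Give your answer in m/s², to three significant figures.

2.41

ω = 2π·73/60 = 7.645 rad/s
x(θ) = r cosθ + √(L² − r² sin²θ); with ω constant, a = ω²·d²x/dθ².
d²x/dθ² = −r cosθ − r²(cos2θ)/√u − r⁴ sin²2θ/(4u^{3/2}),  u = L² − r² sin²θ = 0.0287852 m².
Substituting r = 0.0636 m, L = 0.1712 m, θ = 158.9°: d²x/dθ² = +0.041296 m.
a = ω²·d²x/dθ² = (7.645)²·(+0.041296) = +2.4133 m/s²;  |a| = 2.4133 m/s².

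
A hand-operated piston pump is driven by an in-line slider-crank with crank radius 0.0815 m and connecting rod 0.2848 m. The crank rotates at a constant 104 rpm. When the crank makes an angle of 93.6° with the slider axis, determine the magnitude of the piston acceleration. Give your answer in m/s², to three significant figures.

ω = 2π·104/60 = 10.89 rad/s
x(θ) = r cosθ + √(L² − r² sin²θ); with ω constant, a = ω²·d²x/dθ².
d²x/dθ² = −r cosθ − r²(cos2θ)/√u − r⁴ sin²2θ/(4u^{3/2}),  u = L² − r² sin²θ = 0.074495 m².
Substituting r = 0.0815 m, L = 0.2848 m, θ = 93.6°: d²x/dθ² = +0.029253 m.
a = ω²·d²x/dθ² = (10.89)²·(+0.029253) = +3.4697 m/s²;  |a| = 3.4697 m/s².

3.47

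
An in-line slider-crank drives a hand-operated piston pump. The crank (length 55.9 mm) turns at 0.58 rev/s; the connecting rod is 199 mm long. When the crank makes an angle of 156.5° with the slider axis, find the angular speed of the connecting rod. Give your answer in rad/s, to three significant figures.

ω = 3.644 rad/s (converted from 0.58 rev/s).
The rod makes angle φ with the slider axis where L sinφ = r sinθ; differentiating, L cosφ·φ̇ = r ω cosθ.
L cosφ = √(L² − r² sin²θ) = 0.19775 m.
|ω_rod| = r ω |cosθ| / √(L² − r² sin²θ) = 0.0559·3.644·0.91706/0.19775 = 0.94473 rad/s.

0.945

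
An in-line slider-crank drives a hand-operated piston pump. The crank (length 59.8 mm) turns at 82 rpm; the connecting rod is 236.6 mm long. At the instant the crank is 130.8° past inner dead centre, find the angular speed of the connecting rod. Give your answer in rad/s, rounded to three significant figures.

1.44

ω = 8.587 rad/s (converted from 82 rpm).
The rod makes angle φ with the slider axis where L sinφ = r sinθ; differentiating, L cosφ·φ̇ = r ω cosθ.
L cosφ = √(L² − r² sin²θ) = 0.23223 m.
|ω_rod| = r ω |cosθ| / √(L² − r² sin²θ) = 0.0598·8.587·0.65342/0.23223 = 1.4448 rad/s.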